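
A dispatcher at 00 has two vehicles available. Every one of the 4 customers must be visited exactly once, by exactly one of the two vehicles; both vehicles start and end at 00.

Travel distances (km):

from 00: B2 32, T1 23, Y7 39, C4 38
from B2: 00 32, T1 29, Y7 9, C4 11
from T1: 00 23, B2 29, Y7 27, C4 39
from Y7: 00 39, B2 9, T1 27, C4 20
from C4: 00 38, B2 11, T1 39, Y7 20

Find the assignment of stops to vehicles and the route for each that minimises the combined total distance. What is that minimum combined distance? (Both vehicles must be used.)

143 km — the smallest possible combined total.

There are 2^3 − 1 = 7 ways to divide the 4 stops into two non-empty groups. For each, the best each vehicle can do is its own shortest tour through its group:
  {B2} + {T1, Y7, C4}: 64 + 108 = 172
  {T1} + {B2, Y7, C4}: 46 + 97 = 143
  {B2, T1} + {Y7, C4}: 84 + 97 = 181
  {Y7} + {B2, T1, C4}: 78 + 101 = 179
  {B2, Y7} + {T1, C4}: 80 + 100 = 180
  {T1, Y7} + {B2, C4}: 89 + 81 = 170
  … (7 splits in total)
Best: vehicle 1 00 → T1 → 00 = 46; vehicle 2 00 → Y7 → B2 → C4 → 00 = 97; combined 143.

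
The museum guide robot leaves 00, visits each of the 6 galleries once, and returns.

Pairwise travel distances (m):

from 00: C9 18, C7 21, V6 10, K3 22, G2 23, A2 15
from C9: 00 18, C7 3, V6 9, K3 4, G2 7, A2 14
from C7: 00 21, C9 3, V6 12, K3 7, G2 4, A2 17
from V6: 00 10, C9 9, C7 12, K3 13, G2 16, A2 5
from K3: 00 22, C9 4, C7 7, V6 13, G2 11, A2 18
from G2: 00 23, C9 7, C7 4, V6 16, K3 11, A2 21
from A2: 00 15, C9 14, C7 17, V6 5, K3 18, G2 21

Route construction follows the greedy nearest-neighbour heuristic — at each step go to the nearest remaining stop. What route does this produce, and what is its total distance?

Nearest-neighbour total = 69 m; route 00 → V6 → A2 → C9 → C7 → G2 → K3 → 00.

From 00: distances to unvisited — V6=10, A2=15, C9=18, C7=21, K3=22, G2=23. Nearest is V6 (10).
From V6: distances to unvisited — A2=5, C9=9, C7=12, K3=13, G2=16. Nearest is A2 (5).
From A2: distances to unvisited — C9=14, C7=17, K3=18, G2=21. Nearest is C9 (14).
From C9: distances to unvisited — C7=3, K3=4, G2=7. Nearest is C7 (3).
From C7: distances to unvisited — G2=4, K3=7. Nearest is G2 (4).
From G2: distances to unvisited — K3=11. Nearest is K3 (11).
Return K3→00: 22.
Total = 10 + 5 + 14 + 3 + 4 + 11 + 22 = 69.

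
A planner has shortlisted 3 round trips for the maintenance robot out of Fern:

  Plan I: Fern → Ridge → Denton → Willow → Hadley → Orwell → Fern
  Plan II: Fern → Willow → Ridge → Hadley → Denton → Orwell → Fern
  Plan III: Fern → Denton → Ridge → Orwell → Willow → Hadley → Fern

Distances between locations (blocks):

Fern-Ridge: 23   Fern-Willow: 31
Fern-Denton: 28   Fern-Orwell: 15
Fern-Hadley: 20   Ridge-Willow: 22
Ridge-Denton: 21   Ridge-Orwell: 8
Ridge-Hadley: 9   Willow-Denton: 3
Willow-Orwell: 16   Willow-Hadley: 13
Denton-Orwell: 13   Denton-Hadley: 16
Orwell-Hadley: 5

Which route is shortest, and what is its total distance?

Shortest is Plan I, total 80 blocks.

Plan I: 23 + 21 + 3 + 13 + 5 + 15 = 80
Plan II: 31 + 22 + 9 + 16 + 13 + 15 = 106
Plan III: 28 + 21 + 8 + 16 + 13 + 20 = 106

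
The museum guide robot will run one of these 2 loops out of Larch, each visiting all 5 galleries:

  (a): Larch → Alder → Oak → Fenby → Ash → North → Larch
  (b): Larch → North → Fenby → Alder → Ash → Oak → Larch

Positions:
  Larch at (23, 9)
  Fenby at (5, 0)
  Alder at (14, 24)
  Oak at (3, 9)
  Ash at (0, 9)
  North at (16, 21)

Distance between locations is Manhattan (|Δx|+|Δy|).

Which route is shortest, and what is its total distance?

(a): 24 + 26 + 11 + 14 + 28 + 19 = 122
(b): 19 + 32 + 33 + 29 + 3 + 20 = 136

122 — (a) is the shortest.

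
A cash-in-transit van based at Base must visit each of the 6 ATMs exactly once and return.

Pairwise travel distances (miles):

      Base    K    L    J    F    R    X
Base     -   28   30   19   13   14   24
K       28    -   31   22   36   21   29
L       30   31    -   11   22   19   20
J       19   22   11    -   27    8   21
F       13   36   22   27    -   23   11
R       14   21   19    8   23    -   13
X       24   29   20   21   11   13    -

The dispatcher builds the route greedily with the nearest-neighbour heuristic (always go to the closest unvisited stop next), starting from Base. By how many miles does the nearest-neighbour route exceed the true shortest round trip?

3 miles longer than the optimal tour.

Base: F=13, R=14, J=19, X=24, K=28, L=30 ⇒ F
F: X=11, L=22, R=23, J=27, K=36 ⇒ X
X: R=13, L=20, J=21, K=29 ⇒ R
R: J=8, L=19, K=21 ⇒ J
J: L=11, K=22 ⇒ L
L: K=31 ⇒ K
NN route Base → F → X → R → J → L → K → Base costs 115.
Optimal: Base → K → R → J → L → X → F → Base costs 112 (by enumerating all 360 distinct tours).
Excess = 115 − 112 = 3.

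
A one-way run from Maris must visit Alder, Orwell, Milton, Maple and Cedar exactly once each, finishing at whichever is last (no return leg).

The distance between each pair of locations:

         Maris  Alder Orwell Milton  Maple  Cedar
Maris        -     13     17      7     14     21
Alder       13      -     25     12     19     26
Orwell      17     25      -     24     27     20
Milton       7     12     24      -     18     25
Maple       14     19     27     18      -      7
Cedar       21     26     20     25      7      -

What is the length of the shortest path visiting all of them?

There are 5! = 120 possible orderings.
Maris - Alder - Orwell - Milton - Maple - Cedar: 13+25+24+18+7 = 87
Maris - Alder - Orwell - Milton - Cedar - Maple: 13+25+24+25+7 = 94
Maris - Alder - Orwell - Maple - Milton - Cedar: 13+25+27+18+25 = 108
Maris - Alder - Orwell - Maple - Cedar - Milton: 13+25+27+7+25 = 97
Maris - Alder - Orwell - Cedar - Milton - Maple: 13+25+20+25+18 = 101
Maris - Alder - Orwell - Cedar - Maple - Milton: 13+25+20+7+18 = 83
Maris - Alder - Milton - Orwell - Maple - Cedar: 13+12+24+27+7 = 83
Maris - Alder - Milton - Orwell - Cedar - Maple: 13+12+24+20+7 = 76
Maris - Alder - Milton - Maple - Orwell - Cedar: 13+12+18+27+20 = 90
Maris - Alder - Milton - Maple - Cedar - Orwell: 13+12+18+7+20 = 70
Maris - Alder - Milton - Cedar - Orwell - Maple: 13+12+25+20+27 = 97
Maris - Alder - Milton - Cedar - Maple - Orwell: 13+12+25+7+27 = 84
Maris - Alder - Maple - Orwell - Milton - Cedar: 13+19+27+24+25 = 108
Maris - Alder - Maple - Orwell - Cedar - Milton: 13+19+27+20+25 = 104
… (106 more)
Maris - Milton - Alder - Maple - Cedar - Orwell: 7+12+19+7+20 = 65  ← best
The minimum is 65.
One shortest path: Maris → Milton → Alder → Maple → Cedar → Orwell.

Shortest open route: 65.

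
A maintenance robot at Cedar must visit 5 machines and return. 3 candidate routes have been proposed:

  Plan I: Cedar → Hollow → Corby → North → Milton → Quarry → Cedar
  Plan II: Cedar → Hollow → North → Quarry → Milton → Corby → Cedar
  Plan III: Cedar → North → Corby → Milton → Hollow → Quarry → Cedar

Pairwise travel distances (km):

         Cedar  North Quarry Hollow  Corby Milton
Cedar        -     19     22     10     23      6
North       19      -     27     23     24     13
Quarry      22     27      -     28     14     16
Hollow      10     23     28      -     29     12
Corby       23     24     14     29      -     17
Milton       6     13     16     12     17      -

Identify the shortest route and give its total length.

114 km — Plan I is the shortest.

Plan I: 10 + 29 + 24 + 13 + 16 + 22 = 114
Plan II: 10 + 23 + 27 + 16 + 17 + 23 = 116
Plan III: 19 + 24 + 17 + 12 + 28 + 22 = 122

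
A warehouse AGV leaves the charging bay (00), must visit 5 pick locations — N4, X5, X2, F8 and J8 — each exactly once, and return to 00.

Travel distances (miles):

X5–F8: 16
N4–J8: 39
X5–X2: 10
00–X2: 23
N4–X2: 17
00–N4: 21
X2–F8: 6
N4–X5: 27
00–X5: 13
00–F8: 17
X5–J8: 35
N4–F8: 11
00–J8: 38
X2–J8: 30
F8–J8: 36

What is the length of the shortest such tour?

Minimum total distance: 116 miles.

00 - N4 - X5 - X2 - F8 - J8 - 00: 21+27+10+6+36+38 = 138
00 - N4 - X5 - X2 - J8 - F8 - 00: 21+27+10+30+36+17 = 141
00 - N4 - X5 - F8 - X2 - J8 - 00: 21+27+16+6+30+38 = 138
00 - N4 - X5 - F8 - J8 - X2 - 00: 21+27+16+36+30+23 = 153
00 - N4 - X5 - J8 - X2 - F8 - 00: 21+27+35+30+6+17 = 136
00 - N4 - X5 - J8 - F8 - X2 - 00: 21+27+35+36+6+23 = 148
00 - N4 - X2 - X5 - F8 - J8 - 00: 21+17+10+16+36+38 = 138
00 - N4 - X2 - X5 - J8 - F8 - 00: 21+17+10+35+36+17 = 136
00 - N4 - X2 - F8 - X5 - J8 - 00: 21+17+6+16+35+38 = 133
00 - N4 - X2 - F8 - J8 - X5 - 00: 21+17+6+36+35+13 = 128
00 - N4 - X2 - J8 - X5 - F8 - 00: 21+17+30+35+16+17 = 136
00 - N4 - X2 - J8 - F8 - X5 - 00: 21+17+30+36+16+13 = 133
00 - N4 - F8 - X5 - X2 - J8 - 00: 21+11+16+10+30+38 = 126
00 - N4 - F8 - X5 - J8 - X2 - 00: 21+11+16+35+30+23 = 136
… (46 more)
00 - N4 - F8 - X2 - J8 - X5 - 00: 21+11+6+30+35+13 = 116  ← best
The minimum is 116.
One optimal route: 00 → N4 → F8 → X2 → J8 → X5 → 00 (or its reverse).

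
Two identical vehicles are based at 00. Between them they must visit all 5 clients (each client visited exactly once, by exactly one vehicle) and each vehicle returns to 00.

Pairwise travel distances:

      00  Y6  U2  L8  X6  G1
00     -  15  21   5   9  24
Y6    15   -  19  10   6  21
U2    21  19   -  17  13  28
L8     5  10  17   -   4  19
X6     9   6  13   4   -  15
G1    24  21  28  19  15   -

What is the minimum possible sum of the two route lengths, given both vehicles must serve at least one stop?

Try each way of splitting the stops between the two vehicles (each non-empty) and, for each split, find the best tour for each vehicle:
  {Y6} + {U2, L8, X6, G1}: 30 + 73 = 103
  {U2} + {Y6, L8, X6, G1}: 42 + 60 = 102
  {Y6, U2} + {L8, X6, G1}: 55 + 48 = 103
  {L8} + {Y6, U2, X6, G1}: 10 + 85 = 95
  {Y6, L8} + {U2, X6, G1}: 30 + 73 = 103
  {U2, L8} + {Y6, X6, G1}: 43 + 60 = 103
  … (15 splits in total)
Best: vehicle 1 00 → L8 → 00 = 10; vehicle 2 00 → Y6 → X6 → G1 → U2 → 00 = 85; combined 95.

Minimum combined distance: 95.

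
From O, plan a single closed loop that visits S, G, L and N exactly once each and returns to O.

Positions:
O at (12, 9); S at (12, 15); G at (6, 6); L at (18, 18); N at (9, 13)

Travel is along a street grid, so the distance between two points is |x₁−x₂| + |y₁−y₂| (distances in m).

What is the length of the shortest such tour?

48 m — the shortest possible round trip.

With 4 stops there are 4!/2 = 12 distinct round trips (a route and its reverse cost the same).
O→S→G→L→N→O: 6+15+24+14+7 = 66
O→S→G→N→L→O: 6+15+10+14+15 = 60
O→S→L→G→N→O: 6+9+24+10+7 = 56
O→S→L→N→G→O: 6+9+14+10+9 = 48
O→S→N→G→L→O: 6+5+10+24+15 = 60
O→S→N→L→G→O: 6+5+14+24+9 = 58
O→G→S→L→N→O: 9+15+9+14+7 = 54
O→G→S→N→L→O: 9+15+5+14+15 = 58
O→G→L→S→N→O: 9+24+9+5+7 = 54
O→G→N→S→L→O: 9+10+5+9+15 = 48
O→L→S→G→N→O: 15+9+15+10+7 = 56
O→L→G→S→N→O: 15+24+15+5+7 = 66
The minimum is 48.
One optimal route: O → S → L → N → G → O (or its reverse).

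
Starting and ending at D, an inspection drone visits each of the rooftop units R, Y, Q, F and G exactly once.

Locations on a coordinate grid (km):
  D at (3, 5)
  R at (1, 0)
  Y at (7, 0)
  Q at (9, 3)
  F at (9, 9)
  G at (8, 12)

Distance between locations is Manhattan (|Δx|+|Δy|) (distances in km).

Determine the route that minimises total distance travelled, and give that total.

There are 60 distinct closed tours to check (reversals are equivalent).
D - R - Y - Q - F - G - D: 7+6+5+6+4+12 = 40
D - R - Y - Q - G - F - D: 7+6+5+10+4+10 = 42
D - R - Y - F - Q - G - D: 7+6+11+6+10+12 = 52
D - R - Y - F - G - Q - D: 7+6+11+4+10+8 = 46
D - R - Y - G - Q - F - D: 7+6+13+10+6+10 = 52
D - R - Y - G - F - Q - D: 7+6+13+4+6+8 = 44
D - R - Q - Y - F - G - D: 7+11+5+11+4+12 = 50
D - R - Q - Y - G - F - D: 7+11+5+13+4+10 = 50
D - R - Q - F - Y - G - D: 7+11+6+11+13+12 = 60
D - R - Q - F - G - Y - D: 7+11+6+4+13+9 = 50
D - R - Q - G - Y - F - D: 7+11+10+13+11+10 = 62
D - R - Q - G - F - Y - D: 7+11+10+4+11+9 = 52
D - R - F - Y - Q - G - D: 7+17+11+5+10+12 = 62
D - R - F - Y - G - Q - D: 7+17+11+13+10+8 = 66
… (46 more)
The minimum is 40.
One optimal route: D → R → Y → Q → F → G → D (or its reverse).

Minimum total distance: 40 km.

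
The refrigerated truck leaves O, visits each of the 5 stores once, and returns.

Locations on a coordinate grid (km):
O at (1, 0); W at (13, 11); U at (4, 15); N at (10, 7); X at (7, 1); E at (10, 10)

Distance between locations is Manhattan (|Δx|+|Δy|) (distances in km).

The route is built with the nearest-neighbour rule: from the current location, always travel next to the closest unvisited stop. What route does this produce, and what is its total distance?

Total distance 54 km via the nearest-neighbour route O → X → N → E → W → U → O.

At O the remaining stops are X 7, N 16, U 18, E 19, W 23; go to X.
At X the remaining stops are N 9, E 12, W 16, U 17; go to N.
At N the remaining stops are E 3, W 7, U 14; go to E.
At E the remaining stops are W 4, U 11; go to W.
At W the remaining stops are U 13; go to U.
Return U→O: 18.
Total = 7 + 9 + 3 + 4 + 13 + 18 = 54.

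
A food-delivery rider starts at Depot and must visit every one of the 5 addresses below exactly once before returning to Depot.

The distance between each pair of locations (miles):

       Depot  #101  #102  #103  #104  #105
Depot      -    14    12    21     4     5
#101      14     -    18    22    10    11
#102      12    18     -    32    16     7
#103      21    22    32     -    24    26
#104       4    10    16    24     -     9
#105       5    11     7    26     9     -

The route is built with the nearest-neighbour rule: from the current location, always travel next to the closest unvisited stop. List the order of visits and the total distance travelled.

At Depot the remaining stops are #104 4, #105 5, #102 12, #101 14, #103 21; go to #104.
At #104 the remaining stops are #105 9, #101 10, #102 16, #103 24; go to #105.
At #105 the remaining stops are #102 7, #101 11, #103 26; go to #102.
At #102 the remaining stops are #101 18, #103 32; go to #101.
At #101 the remaining stops are #103 22; go to #103.
Return #103→Depot: 21.
Total = 4 + 9 + 7 + 18 + 22 + 21 = 81.

81 miles along Depot → #104 → #105 → #102 → #101 → #103 → Depot.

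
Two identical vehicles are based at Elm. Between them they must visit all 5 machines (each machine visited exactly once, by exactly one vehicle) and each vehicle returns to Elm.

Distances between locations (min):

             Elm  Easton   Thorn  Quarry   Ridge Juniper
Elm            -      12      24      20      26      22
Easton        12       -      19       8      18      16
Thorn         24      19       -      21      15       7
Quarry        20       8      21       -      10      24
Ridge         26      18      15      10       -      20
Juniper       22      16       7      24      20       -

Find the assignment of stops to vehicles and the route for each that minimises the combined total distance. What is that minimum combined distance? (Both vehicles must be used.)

Minimum combined distance: 98 min.

Check every non-empty split of the stops between the two vehicles; for each half take its own optimal tour:
  {Easton} + {Thorn, Quarry, Ridge, Juniper}: 24 + 74 = 98
  {Thorn} + {Easton, Quarry, Ridge, Juniper}: 48 + 72 = 120
  {Easton, Thorn} + {Quarry, Ridge, Juniper}: 55 + 72 = 127
  {Quarry} + {Easton, Thorn, Ridge, Juniper}: 40 + 74 = 114
  {Easton, Quarry} + {Thorn, Ridge, Juniper}: 40 + 70 = 110
  {Thorn, Quarry} + {Easton, Ridge, Juniper}: 65 + 72 = 137
  … (15 splits in total)
Best: vehicle 1 Elm → Easton → Elm = 24; vehicle 2 Elm → Quarry → Ridge → Thorn → Juniper → Elm = 74; combined 98.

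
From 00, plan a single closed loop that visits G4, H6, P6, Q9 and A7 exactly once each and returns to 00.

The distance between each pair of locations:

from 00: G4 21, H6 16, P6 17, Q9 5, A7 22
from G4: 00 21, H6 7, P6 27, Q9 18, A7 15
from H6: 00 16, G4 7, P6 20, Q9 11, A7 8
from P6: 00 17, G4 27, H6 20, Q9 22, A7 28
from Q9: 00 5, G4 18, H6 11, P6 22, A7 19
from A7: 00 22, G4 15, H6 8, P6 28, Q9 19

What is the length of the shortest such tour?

There are 60 distinct closed tours to check (reversals are equivalent).
00 - G4 - H6 - P6 - Q9 - A7 - 00: 21+7+20+22+19+22 = 111
00 - G4 - H6 - P6 - A7 - Q9 - 00: 21+7+20+28+19+5 = 100
00 - G4 - H6 - Q9 - P6 - A7 - 00: 21+7+11+22+28+22 = 111
00 - G4 - H6 - Q9 - A7 - P6 - 00: 21+7+11+19+28+17 = 103
00 - G4 - H6 - A7 - P6 - Q9 - 00: 21+7+8+28+22+5 = 91
00 - G4 - H6 - A7 - Q9 - P6 - 00: 21+7+8+19+22+17 = 94
00 - G4 - P6 - H6 - Q9 - A7 - 00: 21+27+20+11+19+22 = 120
00 - G4 - P6 - H6 - A7 - Q9 - 00: 21+27+20+8+19+5 = 100
00 - G4 - P6 - Q9 - H6 - A7 - 00: 21+27+22+11+8+22 = 111
00 - G4 - P6 - Q9 - A7 - H6 - 00: 21+27+22+19+8+16 = 113
00 - G4 - P6 - A7 - H6 - Q9 - 00: 21+27+28+8+11+5 = 100
00 - G4 - P6 - A7 - Q9 - H6 - 00: 21+27+28+19+11+16 = 122
00 - G4 - Q9 - H6 - P6 - A7 - 00: 21+18+11+20+28+22 = 120
00 - G4 - Q9 - H6 - A7 - P6 - 00: 21+18+11+8+28+17 = 103
… (46 more)
00 - P6 - G4 - H6 - A7 - Q9 - 00: 17+27+7+8+19+5 = 83  ← best
The minimum is 83.
One optimal route: 00 → P6 → G4 → H6 → A7 → Q9 → 00 (or its reverse).

83 — the shortest possible round trip.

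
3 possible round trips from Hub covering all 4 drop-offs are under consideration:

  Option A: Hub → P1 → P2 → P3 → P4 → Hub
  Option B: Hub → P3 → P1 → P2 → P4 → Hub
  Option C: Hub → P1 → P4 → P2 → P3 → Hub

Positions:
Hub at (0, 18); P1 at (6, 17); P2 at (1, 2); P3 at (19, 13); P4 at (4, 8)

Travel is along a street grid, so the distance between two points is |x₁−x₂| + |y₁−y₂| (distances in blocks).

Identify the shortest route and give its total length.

80 blocks — Option C is the shortest.

Option A: 7 + 20 + 29 + 20 + 14 = 90
Option B: 24 + 17 + 20 + 9 + 14 = 84
Option C: 7 + 11 + 9 + 29 + 24 = 80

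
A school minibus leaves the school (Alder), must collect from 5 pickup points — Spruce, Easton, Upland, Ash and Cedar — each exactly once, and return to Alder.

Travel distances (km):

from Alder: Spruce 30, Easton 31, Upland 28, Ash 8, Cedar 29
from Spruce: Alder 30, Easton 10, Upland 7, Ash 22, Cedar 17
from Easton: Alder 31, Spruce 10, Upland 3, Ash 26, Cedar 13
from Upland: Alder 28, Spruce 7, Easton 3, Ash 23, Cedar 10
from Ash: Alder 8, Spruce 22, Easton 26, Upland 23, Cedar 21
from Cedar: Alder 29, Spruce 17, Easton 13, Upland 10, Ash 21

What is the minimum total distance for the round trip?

Minimum total distance: 82 km.

There are 60 distinct closed tours to check (reversals are equivalent).
Alder → Spruce → Easton → Upland → Ash → Cedar → Alder: 30+10+3+23+21+29 = 116
Alder → Spruce → Easton → Upland → Cedar → Ash → Alder: 30+10+3+10+21+8 = 82
Alder → Spruce → Easton → Ash → Upland → Cedar → Alder: 30+10+26+23+10+29 = 128
Alder → Spruce → Easton → Ash → Cedar → Upland → Alder: 30+10+26+21+10+28 = 125
Alder → Spruce → Easton → Cedar → Upland → Ash → Alder: 30+10+13+10+23+8 = 94
Alder → Spruce → Easton → Cedar → Ash → Upland → Alder: 30+10+13+21+23+28 = 125
Alder → Spruce → Upland → Easton → Ash → Cedar → Alder: 30+7+3+26+21+29 = 116
Alder → Spruce → Upland → Easton → Cedar → Ash → Alder: 30+7+3+13+21+8 = 82
Alder → Spruce → Upland → Ash → Easton → Cedar → Alder: 30+7+23+26+13+29 = 128
Alder → Spruce → Upland → Ash → Cedar → Easton → Alder: 30+7+23+21+13+31 = 125
Alder → Spruce → Upland → Cedar → Easton → Ash → Alder: 30+7+10+13+26+8 = 94
Alder → Spruce → Upland → Cedar → Ash → Easton → Alder: 30+7+10+21+26+31 = 125
Alder → Spruce → Ash → Easton → Upland → Cedar → Alder: 30+22+26+3+10+29 = 120
Alder → Spruce → Ash → Easton → Cedar → Upland → Alder: 30+22+26+13+10+28 = 129
… (46 more)
The minimum is 82.
One optimal route: Alder → Spruce → Easton → Upland → Cedar → Ash → Alder (or its reverse).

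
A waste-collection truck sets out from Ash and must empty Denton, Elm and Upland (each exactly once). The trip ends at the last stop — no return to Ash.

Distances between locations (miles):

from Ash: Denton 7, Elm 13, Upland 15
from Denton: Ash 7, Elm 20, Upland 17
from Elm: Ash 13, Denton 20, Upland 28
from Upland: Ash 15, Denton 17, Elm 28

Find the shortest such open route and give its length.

There are 3! = 6 possible orderings.
Ash → Denton → Elm → Upland: 7+20+28 = 55
Ash → Denton → Upland → Elm: 7+17+28 = 52
Ash → Elm → Denton → Upland: 13+20+17 = 50
Ash → Elm → Upland → Denton: 13+28+17 = 58
Ash → Upland → Denton → Elm: 15+17+20 = 52
Ash → Upland → Elm → Denton: 15+28+20 = 63
The minimum is 50.
One shortest path: Ash → Elm → Denton → Upland.

Minimum one-way distance = 50 miles.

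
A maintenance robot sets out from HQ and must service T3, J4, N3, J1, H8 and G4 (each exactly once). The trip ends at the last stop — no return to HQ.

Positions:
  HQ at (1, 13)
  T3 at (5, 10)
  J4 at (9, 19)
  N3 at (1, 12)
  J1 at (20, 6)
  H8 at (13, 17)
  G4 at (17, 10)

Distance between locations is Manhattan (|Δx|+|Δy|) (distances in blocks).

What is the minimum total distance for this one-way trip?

Shortest open route: 44 blocks.

There are 6! = 720 possible orderings.
HQ → T3 → J4 → N3 → J1 → H8 → G4: 7+13+15+25+18+11 = 89
HQ → T3 → J4 → N3 → J1 → G4 → H8: 7+13+15+25+7+11 = 78
HQ → T3 → J4 → N3 → H8 → J1 → G4: 7+13+15+17+18+7 = 77
HQ → T3 → J4 → N3 → H8 → G4 → J1: 7+13+15+17+11+7 = 70
HQ → T3 → J4 → N3 → G4 → J1 → H8: 7+13+15+18+7+18 = 78
HQ → T3 → J4 → N3 → G4 → H8 → J1: 7+13+15+18+11+18 = 82
HQ → T3 → J4 → J1 → N3 → H8 → G4: 7+13+24+25+17+11 = 97
HQ → T3 → J4 → J1 → N3 → G4 → H8: 7+13+24+25+18+11 = 98
… (712 more)
HQ → N3 → T3 → J4 → H8 → G4 → J1: 1+6+13+6+11+7 = 44  ← best
The minimum is 44.
One shortest path: HQ → N3 → T3 → J4 → H8 → G4 → J1.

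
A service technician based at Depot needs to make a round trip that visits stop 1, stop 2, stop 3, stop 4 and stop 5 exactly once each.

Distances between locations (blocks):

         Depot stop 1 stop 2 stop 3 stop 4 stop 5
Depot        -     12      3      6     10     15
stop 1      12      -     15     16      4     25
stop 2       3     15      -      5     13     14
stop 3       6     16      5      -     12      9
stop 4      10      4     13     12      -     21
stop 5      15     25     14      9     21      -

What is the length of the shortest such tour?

54 blocks — the shortest possible round trip.

With 5 stops there are 5!/2 = 60 distinct round trips (a route and its reverse cost the same).
Depot → stop 1 → stop 2 → stop 3 → stop 4 → stop 5 → Depot: 12+15+5+12+21+15 = 80
Depot → stop 1 → stop 2 → stop 3 → stop 5 → stop 4 → Depot: 12+15+5+9+21+10 = 72
Depot → stop 1 → stop 2 → stop 4 → stop 3 → stop 5 → Depot: 12+15+13+12+9+15 = 76
Depot → stop 1 → stop 2 → stop 4 → stop 5 → stop 3 → Depot: 12+15+13+21+9+6 = 76
Depot → stop 1 → stop 2 → stop 5 → stop 3 → stop 4 → Depot: 12+15+14+9+12+10 = 72
Depot → stop 1 → stop 2 → stop 5 → stop 4 → stop 3 → Depot: 12+15+14+21+12+6 = 80
Depot → stop 1 → stop 3 → stop 2 → stop 4 → stop 5 → Depot: 12+16+5+13+21+15 = 82
Depot → stop 1 → stop 3 → stop 2 → stop 5 → stop 4 → Depot: 12+16+5+14+21+10 = 78
Depot → stop 1 → stop 3 → stop 4 → stop 2 → stop 5 → Depot: 12+16+12+13+14+15 = 82
Depot → stop 1 → stop 3 → stop 4 → stop 5 → stop 2 → Depot: 12+16+12+21+14+3 = 78
Depot → stop 1 → stop 3 → stop 5 → stop 2 → stop 4 → Depot: 12+16+9+14+13+10 = 74
Depot → stop 1 → stop 3 → stop 5 → stop 4 → stop 2 → Depot: 12+16+9+21+13+3 = 74
Depot → stop 1 → stop 4 → stop 2 → stop 3 → stop 5 → Depot: 12+4+13+5+9+15 = 58
Depot → stop 1 → stop 4 → stop 2 → stop 5 → stop 3 → Depot: 12+4+13+14+9+6 = 58
… (46 more)
Depot → stop 1 → stop 4 → stop 3 → stop 5 → stop 2 → Depot: 12+4+12+9+14+3 = 54  ← best
The minimum is 54.
One optimal route: Depot → stop 1 → stop 4 → stop 3 → stop 5 → stop 2 → Depot (or its reverse).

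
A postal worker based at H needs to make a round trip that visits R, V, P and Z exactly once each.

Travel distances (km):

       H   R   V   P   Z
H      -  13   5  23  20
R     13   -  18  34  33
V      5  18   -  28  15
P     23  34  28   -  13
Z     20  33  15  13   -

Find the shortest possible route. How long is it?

There are 12 distinct closed tours to check (reversals are equivalent).
H - R - V - P - Z - H: 13+18+28+13+20 = 92
H - R - V - Z - P - H: 13+18+15+13+23 = 82
H - R - P - V - Z - H: 13+34+28+15+20 = 110
H - R - P - Z - V - H: 13+34+13+15+5 = 80
H - R - Z - V - P - H: 13+33+15+28+23 = 112
H - R - Z - P - V - H: 13+33+13+28+5 = 92
H - V - R - P - Z - H: 5+18+34+13+20 = 90
H - V - R - Z - P - H: 5+18+33+13+23 = 92
H - V - P - R - Z - H: 5+28+34+33+20 = 120
H - V - Z - R - P - H: 5+15+33+34+23 = 110
H - P - R - V - Z - H: 23+34+18+15+20 = 110
H - P - V - R - Z - H: 23+28+18+33+20 = 122
The minimum is 80.
One optimal route: H → R → P → Z → V → H (or its reverse).

Minimum total distance: 80 km.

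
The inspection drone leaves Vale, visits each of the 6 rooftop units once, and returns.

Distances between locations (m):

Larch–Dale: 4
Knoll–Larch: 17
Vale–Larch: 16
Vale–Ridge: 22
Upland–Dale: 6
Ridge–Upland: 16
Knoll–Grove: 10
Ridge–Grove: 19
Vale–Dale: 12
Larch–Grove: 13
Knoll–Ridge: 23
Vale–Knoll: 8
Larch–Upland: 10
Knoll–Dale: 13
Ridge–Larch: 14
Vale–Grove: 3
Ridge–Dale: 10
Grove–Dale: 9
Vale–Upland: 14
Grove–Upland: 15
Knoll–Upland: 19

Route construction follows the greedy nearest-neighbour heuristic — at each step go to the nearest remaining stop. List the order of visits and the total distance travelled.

73 m along Vale → Grove → Dale → Larch → Upland → Ridge → Knoll → Vale.

From Vale: distances to unvisited — Grove=3, Knoll=8, Dale=12, Upland=14, Larch=16, Ridge=22. Nearest is Grove (3).
From Grove: distances to unvisited — Dale=9, Knoll=10, Larch=13, Upland=15, Ridge=19. Nearest is Dale (9).
From Dale: distances to unvisited — Larch=4, Upland=6, Ridge=10, Knoll=13. Nearest is Larch (4).
From Larch: distances to unvisited — Upland=10, Ridge=14, Knoll=17. Nearest is Upland (10).
From Upland: distances to unvisited — Ridge=16, Knoll=19. Nearest is Ridge (16).
From Ridge: distances to unvisited — Knoll=23. Nearest is Knoll (23).
Return Knoll→Vale: 8.
Total = 3 + 9 + 4 + 10 + 16 + 23 + 8 = 73.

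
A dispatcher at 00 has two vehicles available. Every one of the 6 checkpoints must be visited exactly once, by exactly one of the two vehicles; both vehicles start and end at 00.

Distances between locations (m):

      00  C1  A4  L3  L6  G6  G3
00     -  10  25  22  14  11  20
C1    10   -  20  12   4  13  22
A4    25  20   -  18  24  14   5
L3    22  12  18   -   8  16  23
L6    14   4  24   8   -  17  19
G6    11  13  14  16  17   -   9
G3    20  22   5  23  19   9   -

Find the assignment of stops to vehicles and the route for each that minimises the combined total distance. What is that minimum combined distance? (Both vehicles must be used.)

Minimum combined distance: 85 m.

Try each way of splitting the stops between the two vehicles (each non-empty) and, for each split, find the best tour for each vehicle:
  {C1} + {A4, L3, L6, G6, G3}: 20 + 65 = 85
  {A4} + {C1, L3, L6, G6, G3}: 50 + 65 = 115
  {C1, A4} + {L3, L6, G6, G3}: 55 + 65 = 120
  {L3} + {C1, A4, L6, G6, G3}: 44 + 63 = 107
  {C1, L3} + {A4, L6, G6, G3}: 44 + 63 = 107
  {A4, L3} + {C1, L6, G6, G3}: 65 + 53 = 118
  … (31 splits in total)
Best: vehicle 1 00 → C1 → 00 = 20; vehicle 2 00 → L6 → L3 → A4 → G3 → G6 → 00 = 65; combined 85.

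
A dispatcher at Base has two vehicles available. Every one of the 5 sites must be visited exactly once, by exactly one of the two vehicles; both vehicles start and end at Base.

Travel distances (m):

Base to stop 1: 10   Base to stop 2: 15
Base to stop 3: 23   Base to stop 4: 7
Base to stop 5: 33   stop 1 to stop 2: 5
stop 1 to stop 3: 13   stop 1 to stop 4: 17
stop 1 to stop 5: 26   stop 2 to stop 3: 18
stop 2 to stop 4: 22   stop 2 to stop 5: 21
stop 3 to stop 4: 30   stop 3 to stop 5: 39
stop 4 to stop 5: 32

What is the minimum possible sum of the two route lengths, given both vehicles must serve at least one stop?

Minimum combined distance: 109 m.

There are 2^4 − 1 = 15 ways to divide the 5 stops into two non-empty groups. For each, the best each vehicle can do is its own shortest tour through its group:
  {stop 1} + {stop 2, stop 3, stop 4, stop 5}: 20 + 101 = 121
  {stop 2} + {stop 1, stop 3, stop 4, stop 5}: 30 + 101 = 131
  {stop 1, stop 2} + {stop 3, stop 4, stop 5}: 30 + 101 = 131
  {stop 3} + {stop 1, stop 2, stop 4, stop 5}: 46 + 75 = 121
  {stop 1, stop 3} + {stop 2, stop 4, stop 5}: 46 + 75 = 121
  {stop 2, stop 3} + {stop 1, stop 4, stop 5}: 56 + 75 = 131
  … (15 splits in total)
  {stop 4} + {stop 1, stop 2, stop 3, stop 5}: 14 + 95 = 109  ← best
Best: vehicle 1 Base → stop 4 → Base = 14; vehicle 2 Base → stop 1 → stop 3 → stop 2 → stop 5 → Base = 95; combined 109.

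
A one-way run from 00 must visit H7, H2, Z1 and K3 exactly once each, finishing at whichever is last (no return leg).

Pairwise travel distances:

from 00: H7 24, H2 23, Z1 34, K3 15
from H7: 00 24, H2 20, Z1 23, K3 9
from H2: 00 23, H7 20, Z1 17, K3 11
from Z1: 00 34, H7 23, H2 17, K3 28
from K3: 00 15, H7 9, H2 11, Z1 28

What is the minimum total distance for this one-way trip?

Minimum one-way distance = 61.

There are 4! = 24 possible orderings.
00 → H7 → H2 → Z1 → K3: 24+20+17+28 = 89
00 → H7 → H2 → K3 → Z1: 24+20+11+28 = 83
00 → H7 → Z1 → H2 → K3: 24+23+17+11 = 75
00 → H7 → Z1 → K3 → H2: 24+23+28+11 = 86
00 → H7 → K3 → H2 → Z1: 24+9+11+17 = 61
00 → H7 → K3 → Z1 → H2: 24+9+28+17 = 78
00 → H2 → H7 → Z1 → K3: 23+20+23+28 = 94
00 → H2 → H7 → K3 → Z1: 23+20+9+28 = 80
00 → H2 → Z1 → H7 → K3: 23+17+23+9 = 72
00 → H2 → Z1 → K3 → H7: 23+17+28+9 = 77
00 → H2 → K3 → H7 → Z1: 23+11+9+23 = 66
00 → H2 → K3 → Z1 → H7: 23+11+28+23 = 85
00 → Z1 → H7 → H2 → K3: 34+23+20+11 = 88
00 → Z1 → H7 → K3 → H2: 34+23+9+11 = 77
… (10 more)
The minimum is 61.
One shortest path: 00 → H7 → K3 → H2 → Z1.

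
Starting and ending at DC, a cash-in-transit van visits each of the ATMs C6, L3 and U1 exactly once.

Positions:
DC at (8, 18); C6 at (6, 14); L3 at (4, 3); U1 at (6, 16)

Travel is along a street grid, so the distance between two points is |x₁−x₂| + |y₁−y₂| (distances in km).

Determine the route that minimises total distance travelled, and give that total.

There are 3 distinct closed tours to check (reversals are equivalent).
DC→C6→L3→U1→DC: 6+13+15+4 = 38
DC→C6→U1→L3→DC: 6+2+15+19 = 42
DC→L3→C6→U1→DC: 19+13+2+4 = 38
The minimum is 38.
One optimal route: DC → C6 → L3 → U1 → DC (or its reverse).

Shortest round trip = 38 km.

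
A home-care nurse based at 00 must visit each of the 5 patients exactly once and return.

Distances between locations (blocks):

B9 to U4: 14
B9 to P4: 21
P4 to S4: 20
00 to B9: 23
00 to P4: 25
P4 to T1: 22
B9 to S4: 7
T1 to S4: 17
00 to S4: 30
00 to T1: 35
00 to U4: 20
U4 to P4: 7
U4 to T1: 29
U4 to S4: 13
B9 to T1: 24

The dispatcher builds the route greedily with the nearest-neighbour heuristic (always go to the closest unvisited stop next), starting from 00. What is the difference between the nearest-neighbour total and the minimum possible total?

From 00: U4=20, B9=23, P4=25, S4=30, T1=35 → choose U4 (20).
From U4: P4=7, S4=13, B9=14, T1=29 → choose P4 (7).
From P4: S4=20, B9=21, T1=22 → choose S4 (20).
From S4: B9=7, T1=17 → choose B9 (7).
From B9: T1=24 → choose T1 (24).
NN route 00 → U4 → P4 → S4 → B9 → T1 → 00 costs 113.
Optimal: 00 → B9 → S4 → T1 → P4 → U4 → 00 costs 96 (by enumerating all 60 distinct tours).
Excess = 113 − 96 = 17.

Excess over optimum: 17 blocks.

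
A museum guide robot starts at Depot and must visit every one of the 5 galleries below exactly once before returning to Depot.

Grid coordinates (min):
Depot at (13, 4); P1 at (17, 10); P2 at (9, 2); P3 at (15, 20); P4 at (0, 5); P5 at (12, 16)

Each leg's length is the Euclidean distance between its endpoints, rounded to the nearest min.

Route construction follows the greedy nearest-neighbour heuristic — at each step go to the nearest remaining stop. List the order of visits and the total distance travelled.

Nearest-neighbour total = 51 min; route Depot → P2 → P4 → P5 → P3 → P1 → Depot.

At Depot the remaining stops are P2 4, P1 7, P5 12, P4 13, P3 16; go to P2.
At P2 the remaining stops are P4 9, P1 11, P5 14, P3 19; go to P4.
At P4 the remaining stops are P5 16, P1 18, P3 21; go to P5.
At P5 the remaining stops are P3 5, P1 8; go to P3.
At P3 the remaining stops are P1 10; go to P1.
Return P1→Depot: 7.
Total = 4 + 9 + 16 + 5 + 10 + 7 = 51.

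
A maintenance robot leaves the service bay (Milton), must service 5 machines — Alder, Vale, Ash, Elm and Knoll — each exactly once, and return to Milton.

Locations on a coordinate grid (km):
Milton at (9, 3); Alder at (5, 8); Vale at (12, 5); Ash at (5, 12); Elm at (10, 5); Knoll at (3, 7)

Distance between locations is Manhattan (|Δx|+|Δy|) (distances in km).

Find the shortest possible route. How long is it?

Shortest round trip = 36 km.

There are 60 distinct closed tours to check (reversals are equivalent).
Milton → Alder → Vale → Ash → Elm → Knoll → Milton: 9+10+14+12+9+10 = 64
Milton → Alder → Vale → Ash → Knoll → Elm → Milton: 9+10+14+7+9+3 = 52
Milton → Alder → Vale → Elm → Ash → Knoll → Milton: 9+10+2+12+7+10 = 50
Milton → Alder → Vale → Elm → Knoll → Ash → Milton: 9+10+2+9+7+13 = 50
Milton → Alder → Vale → Knoll → Ash → Elm → Milton: 9+10+11+7+12+3 = 52
Milton → Alder → Vale → Knoll → Elm → Ash → Milton: 9+10+11+9+12+13 = 64
Milton → Alder → Ash → Vale → Elm → Knoll → Milton: 9+4+14+2+9+10 = 48
Milton → Alder → Ash → Vale → Knoll → Elm → Milton: 9+4+14+11+9+3 = 50
Milton → Alder → Ash → Elm → Vale → Knoll → Milton: 9+4+12+2+11+10 = 48
Milton → Alder → Ash → Elm → Knoll → Vale → Milton: 9+4+12+9+11+5 = 50
Milton → Alder → Ash → Knoll → Vale → Elm → Milton: 9+4+7+11+2+3 = 36
Milton → Alder → Ash → Knoll → Elm → Vale → Milton: 9+4+7+9+2+5 = 36
Milton → Alder → Elm → Vale → Ash → Knoll → Milton: 9+8+2+14+7+10 = 50
Milton → Alder → Elm → Vale → Knoll → Ash → Milton: 9+8+2+11+7+13 = 50
… (46 more)
The minimum is 36.
One optimal route: Milton → Alder → Ash → Knoll → Vale → Elm → Milton (or its reverse).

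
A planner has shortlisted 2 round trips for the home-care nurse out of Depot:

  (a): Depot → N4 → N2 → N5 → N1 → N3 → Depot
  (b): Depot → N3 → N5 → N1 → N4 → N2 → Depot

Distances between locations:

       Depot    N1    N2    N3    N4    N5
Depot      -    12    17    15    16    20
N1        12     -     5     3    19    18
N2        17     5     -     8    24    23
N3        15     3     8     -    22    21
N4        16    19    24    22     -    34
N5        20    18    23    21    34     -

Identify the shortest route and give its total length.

(a): 16 + 24 + 23 + 18 + 3 + 15 = 99
(b): 15 + 21 + 18 + 19 + 24 + 17 = 114

99 — (a) is the shortest.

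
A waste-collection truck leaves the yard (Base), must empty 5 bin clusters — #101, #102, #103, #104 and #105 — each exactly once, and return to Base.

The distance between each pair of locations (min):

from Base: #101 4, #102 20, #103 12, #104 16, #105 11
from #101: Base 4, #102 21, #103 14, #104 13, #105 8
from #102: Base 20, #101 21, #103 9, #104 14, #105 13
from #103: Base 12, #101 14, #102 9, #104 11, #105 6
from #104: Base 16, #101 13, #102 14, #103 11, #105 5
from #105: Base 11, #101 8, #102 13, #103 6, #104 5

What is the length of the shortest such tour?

52 min — the shortest possible round trip.

There are 60 distinct closed tours to check (reversals are equivalent).
Base→#101→#102→#103→#104→#105→Base: 4+21+9+11+5+11 = 61
Base→#101→#102→#103→#105→#104→Base: 4+21+9+6+5+16 = 61
Base→#101→#102→#104→#103→#105→Base: 4+21+14+11+6+11 = 67
Base→#101→#102→#104→#105→#103→Base: 4+21+14+5+6+12 = 62
Base→#101→#102→#105→#103→#104→Base: 4+21+13+6+11+16 = 71
Base→#101→#102→#105→#104→#103→Base: 4+21+13+5+11+12 = 66
Base→#101→#103→#102→#104→#105→Base: 4+14+9+14+5+11 = 57
Base→#101→#103→#102→#105→#104→Base: 4+14+9+13+5+16 = 61
Base→#101→#103→#104→#102→#105→Base: 4+14+11+14+13+11 = 67
Base→#101→#103→#104→#105→#102→Base: 4+14+11+5+13+20 = 67
Base→#101→#103→#105→#102→#104→Base: 4+14+6+13+14+16 = 67
Base→#101→#103→#105→#104→#102→Base: 4+14+6+5+14+20 = 63
Base→#101→#104→#102→#103→#105→Base: 4+13+14+9+6+11 = 57
Base→#101→#104→#102→#105→#103→Base: 4+13+14+13+6+12 = 62
… (46 more)
Base→#101→#105→#104→#102→#103→Base: 4+8+5+14+9+12 = 52  ← best
The minimum is 52.
One optimal route: Base → #101 → #105 → #104 → #102 → #103 → Base (or its reverse).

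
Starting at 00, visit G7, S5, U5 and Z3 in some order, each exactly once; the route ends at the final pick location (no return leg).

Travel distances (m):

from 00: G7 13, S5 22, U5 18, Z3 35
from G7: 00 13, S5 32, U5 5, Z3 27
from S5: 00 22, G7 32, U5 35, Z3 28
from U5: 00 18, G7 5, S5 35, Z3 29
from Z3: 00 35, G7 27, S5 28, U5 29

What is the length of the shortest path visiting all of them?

75 m — the minimum one-way total.

There are 4! = 24 possible orderings.
00→G7→S5→U5→Z3: 13+32+35+29 = 109
00→G7→S5→Z3→U5: 13+32+28+29 = 102
00→G7→U5→S5→Z3: 13+5+35+28 = 81
00→G7→U5→Z3→S5: 13+5+29+28 = 75
00→G7→Z3→S5→U5: 13+27+28+35 = 103
00→G7→Z3→U5→S5: 13+27+29+35 = 104
00→S5→G7→U5→Z3: 22+32+5+29 = 88
00→S5→G7→Z3→U5: 22+32+27+29 = 110
00→S5→U5→G7→Z3: 22+35+5+27 = 89
00→S5→U5→Z3→G7: 22+35+29+27 = 113
00→S5→Z3→G7→U5: 22+28+27+5 = 82
00→S5→Z3→U5→G7: 22+28+29+5 = 84
00→U5→G7→S5→Z3: 18+5+32+28 = 83
00→U5→G7→Z3→S5: 18+5+27+28 = 78
… (10 more)
The minimum is 75.
One shortest path: 00 → G7 → U5 → Z3 → S5.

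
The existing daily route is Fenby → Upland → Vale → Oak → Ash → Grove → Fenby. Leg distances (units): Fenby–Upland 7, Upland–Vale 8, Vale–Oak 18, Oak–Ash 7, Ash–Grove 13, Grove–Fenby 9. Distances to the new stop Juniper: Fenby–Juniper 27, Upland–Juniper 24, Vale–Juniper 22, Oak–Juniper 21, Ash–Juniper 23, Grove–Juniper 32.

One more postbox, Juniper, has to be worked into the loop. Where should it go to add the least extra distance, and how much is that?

Adding 25 by placing Juniper on the Vale–Oak leg.

Insertion cost between consecutive stops i–j is d(i,Juniper) + d(Juniper,j) − d(i,j):
  between Fenby and Upland: 27 + 24 − 7 = 44
  between Upland and Vale: 24 + 22 − 8 = 38
  between Vale and Oak: 22 + 21 − 18 = 25
  between Oak and Ash: 21 + 23 − 7 = 37
  between Ash and Grove: 23 + 32 − 13 = 42
  between Grove and Fenby: 32 + 27 − 9 = 50
Cheapest insertion is between Vale and Oak, adding 25.
New total = 62 + 25 = 87.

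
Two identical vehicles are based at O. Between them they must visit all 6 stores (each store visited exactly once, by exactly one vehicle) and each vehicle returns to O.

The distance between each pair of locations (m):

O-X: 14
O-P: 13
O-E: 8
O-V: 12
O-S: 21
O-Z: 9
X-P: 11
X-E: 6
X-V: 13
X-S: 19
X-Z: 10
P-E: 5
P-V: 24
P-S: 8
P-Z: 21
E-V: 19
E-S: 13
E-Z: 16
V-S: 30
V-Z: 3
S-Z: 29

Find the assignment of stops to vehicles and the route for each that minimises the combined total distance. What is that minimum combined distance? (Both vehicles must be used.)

78 m — the smallest possible combined total.

Check every non-empty split of the stops between the two vehicles; for each half take its own optimal tour:
  {X} + {P, E, V, S, Z}: 28 + 63 = 91
  {P} + {X, E, V, S, Z}: 26 + 65 = 91
  {X, P} + {E, V, S, Z}: 38 + 63 = 101
  {E} + {X, P, V, S, Z}: 16 + 65 = 81
  {X, E} + {P, V, S, Z}: 28 + 63 = 91
  {P, E} + {X, V, S, Z}: 26 + 65 = 91
  … (31 splits in total)
  {X, P, E, S} + {V, Z}: 54 + 24 = 78  ← best
Best: vehicle 1 O → X → P → S → E → O = 54; vehicle 2 O → V → Z → O = 24; combined 78.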